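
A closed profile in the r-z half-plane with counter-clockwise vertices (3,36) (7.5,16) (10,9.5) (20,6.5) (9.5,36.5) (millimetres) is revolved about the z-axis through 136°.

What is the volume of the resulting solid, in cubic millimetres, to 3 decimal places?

Profile (r,z), 5 vertices: (3,36) (7.5,16) (10,9.5) (20,6.5) (9.5,36.5)
edge 0: (3,36)→(7.5,16)  cross = 3·16 − 7.5·36 = -222.0000; (r_i+r_j)·cross = 10.5·-222.0000 = -2331.0000
edge 1: (7.5,16)→(10,9.5)  cross = 7.5·9.5 − 10·16 = -88.7500; (r_i+r_j)·cross = 17.5·-88.7500 = -1553.1250
edge 2: (10,9.5)→(20,6.5)  cross = 10·6.5 − 20·9.5 = -125.0000; (r_i+r_j)·cross = 30·-125.0000 = -3750.0000
edge 3: (20,6.5)→(9.5,36.5)  cross = 20·36.5 − 9.5·6.5 = 668.2500; (r_i+r_j)·cross = 29.5·668.2500 = 19713.3750
edge 4: (9.5,36.5)→(3,36)  cross = 9.5·36 − 3·36.5 = 232.5000; (r_i+r_j)·cross = 12.5·232.5000 = 2906.2500
Σcross = 465.0000 → A = |Σcross|/2 = 232.5000 mm²
Σ(r_i+r_j)·cross = 14985.5000 → first moment M = |Σ|/6 = 2497.5833
R_c = M/A = 2497.5833/232.5000 = 10.7423 mm
θ = 136° = 2.373648 rad
V = θ·R_c·A = 2.373648·10.7423·232.5000 = 5928.383 mm³

Volume = 5928.383 mm³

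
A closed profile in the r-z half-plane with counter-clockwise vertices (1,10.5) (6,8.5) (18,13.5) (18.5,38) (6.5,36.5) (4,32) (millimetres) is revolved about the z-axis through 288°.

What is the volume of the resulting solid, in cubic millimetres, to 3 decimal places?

Profile (r,z), 6 vertices: (1,10.5) (6,8.5) (18,13.5) (18.5,38) (6.5,36.5) (4,32)
edge 0: (1,10.5)→(6,8.5)  cross = 1·8.5 − 6·10.5 = -54.5000; (r_i+r_j)·cross = 7·-54.5000 = -381.5000
edge 1: (6,8.5)→(18,13.5)  cross = 6·13.5 − 18·8.5 = -72.0000; (r_i+r_j)·cross = 24·-72.0000 = -1728.0000
edge 2: (18,13.5)→(18.5,38)  cross = 18·38 − 18.5·13.5 = 434.2500; (r_i+r_j)·cross = 36.5·434.2500 = 15850.1250
edge 3: (18.5,38)→(6.5,36.5)  cross = 18.5·36.5 − 6.5·38 = 428.2500; (r_i+r_j)·cross = 25·428.2500 = 10706.2500
edge 4: (6.5,36.5)→(4,32)  cross = 6.5·32 − 4·36.5 = 62.0000; (r_i+r_j)·cross = 10.5·62.0000 = 651.0000
edge 5: (4,32)→(1,10.5)  cross = 4·10.5 − 1·32 = 10.0000; (r_i+r_j)·cross = 5·10.0000 = 50.0000
Σcross = 808.0000 → A = |Σcross|/2 = 404.0000 mm²
Σ(r_i+r_j)·cross = 25147.8750 → first moment M = |Σ|/6 = 4191.3125
R_c = M/A = 4191.3125/404.0000 = 10.3745 mm
θ = 288° = 5.026548 rad
V = θ·R_c·A = 5.026548·10.3745·404.0000 = 21067.834 mm³

Volume = 21067.834 mm³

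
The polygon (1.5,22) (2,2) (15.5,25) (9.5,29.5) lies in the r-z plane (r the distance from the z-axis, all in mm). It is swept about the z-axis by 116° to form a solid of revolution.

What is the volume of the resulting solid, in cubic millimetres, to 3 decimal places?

Profile (r,z), 4 vertices: (1.5,22) (2,2) (15.5,25) (9.5,29.5)
edge 0: (1.5,22)→(2,2)  cross = 1.5·2 − 2·22 = -41.0000; (r_i+r_j)·cross = 3.5·-41.0000 = -143.5000
edge 1: (2,2)→(15.5,25)  cross = 2·25 − 15.5·2 = 19.0000; (r_i+r_j)·cross = 17.5·19.0000 = 332.5000
edge 2: (15.5,25)→(9.5,29.5)  cross = 15.5·29.5 − 9.5·25 = 219.7500; (r_i+r_j)·cross = 25·219.7500 = 5493.7500
edge 3: (9.5,29.5)→(1.5,22)  cross = 9.5·22 − 1.5·29.5 = 164.7500; (r_i+r_j)·cross = 11·164.7500 = 1812.2500
Σcross = 362.5000 → A = |Σcross|/2 = 181.2500 mm²
Σ(r_i+r_j)·cross = 7495.0000 → first moment M = |Σ|/6 = 1249.1667
R_c = M/A = 1249.1667/181.2500 = 6.8920 mm
θ = 116° = 2.024582 rad
V = θ·R_c·A = 2.024582·6.8920·181.2500 = 2529.040 mm³

Volume = 2529.040 mm³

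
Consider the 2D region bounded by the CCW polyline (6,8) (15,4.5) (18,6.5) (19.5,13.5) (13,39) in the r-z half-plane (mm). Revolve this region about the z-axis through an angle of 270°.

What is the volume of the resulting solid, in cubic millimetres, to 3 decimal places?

Profile (r,z), 5 vertices: (6,8) (15,4.5) (18,6.5) (19.5,13.5) (13,39)
edge 0: (6,8)→(15,4.5)  cross = 6·4.5 − 15·8 = -93.0000; (r_i+r_j)·cross = 21·-93.0000 = -1953.0000
edge 1: (15,4.5)→(18,6.5)  cross = 15·6.5 − 18·4.5 = 16.5000; (r_i+r_j)·cross = 33·16.5000 = 544.5000
edge 2: (18,6.5)→(19.5,13.5)  cross = 18·13.5 − 19.5·6.5 = 116.2500; (r_i+r_j)·cross = 37.5·116.2500 = 4359.3750
edge 3: (19.5,13.5)→(13,39)  cross = 19.5·39 − 13·13.5 = 585.0000; (r_i+r_j)·cross = 32.5·585.0000 = 19012.5000
edge 4: (13,39)→(6,8)  cross = 13·8 − 6·39 = -130.0000; (r_i+r_j)·cross = 19·-130.0000 = -2470.0000
Σcross = 494.7500 → A = |Σcross|/2 = 247.3750 mm²
Σ(r_i+r_j)·cross = 19493.3750 → first moment M = |Σ|/6 = 3248.8958
R_c = M/A = 3248.8958/247.3750 = 13.1335 mm
θ = 270° = 4.712389 rad
V = θ·R_c·A = 4.712389·13.1335·247.3750 = 15310.061 mm³

Volume = 15310.061 mm³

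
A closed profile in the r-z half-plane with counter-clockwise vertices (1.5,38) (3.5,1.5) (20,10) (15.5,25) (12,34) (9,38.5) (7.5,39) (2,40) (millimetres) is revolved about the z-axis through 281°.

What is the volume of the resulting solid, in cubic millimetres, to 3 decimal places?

Volume = 19962.340 mm³

Profile (r,z), 8 vertices: (1.5,38) (3.5,1.5) (20,10) (15.5,25) (12,34) (9,38.5) (7.5,39) (2,40)
edge 0: (1.5,38)→(3.5,1.5)  cross = 1.5·1.5 − 3.5·38 = -130.7500; (r_i+r_j)·cross = 5·-130.7500 = -653.7500
edge 1: (3.5,1.5)→(20,10)  cross = 3.5·10 − 20·1.5 = 5.0000; (r_i+r_j)·cross = 23.5·5.0000 = 117.5000
edge 2: (20,10)→(15.5,25)  cross = 20·25 − 15.5·10 = 345.0000; (r_i+r_j)·cross = 35.5·345.0000 = 12247.5000
edge 3: (15.5,25)→(12,34)  cross = 15.5·34 − 12·25 = 227.0000; (r_i+r_j)·cross = 27.5·227.0000 = 6242.5000
edge 4: (12,34)→(9,38.5)  cross = 12·38.5 − 9·34 = 156.0000; (r_i+r_j)·cross = 21·156.0000 = 3276.0000
edge 5: (9,38.5)→(7.5,39)  cross = 9·39 − 7.5·38.5 = 62.2500; (r_i+r_j)·cross = 16.5·62.2500 = 1027.1250
edge 6: (7.5,39)→(2,40)  cross = 7.5·40 − 2·39 = 222.0000; (r_i+r_j)·cross = 9.5·222.0000 = 2109.0000
edge 7: (2,40)→(1.5,38)  cross = 2·38 − 1.5·40 = 16.0000; (r_i+r_j)·cross = 3.5·16.0000 = 56.0000
Σcross = 902.5000 → A = |Σcross|/2 = 451.2500 mm²
Σ(r_i+r_j)·cross = 24421.8750 → first moment M = |Σ|/6 = 4070.3125
R_c = M/A = 4070.3125/451.2500 = 9.0201 mm
θ = 281° = 4.904375 rad
V = θ·R_c·A = 4.904375·9.0201·451.2500 = 19962.340 mm³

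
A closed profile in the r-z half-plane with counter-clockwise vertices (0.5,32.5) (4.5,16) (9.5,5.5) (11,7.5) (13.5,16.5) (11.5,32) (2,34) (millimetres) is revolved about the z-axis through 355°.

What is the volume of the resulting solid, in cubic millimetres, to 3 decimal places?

Volume = 10640.974 mm³

Profile (r,z), 7 vertices: (0.5,32.5) (4.5,16) (9.5,5.5) (11,7.5) (13.5,16.5) (11.5,32) (2,34)
edge 0: (0.5,32.5)→(4.5,16)  cross = 0.5·16 − 4.5·32.5 = -138.2500; (r_i+r_j)·cross = 5·-138.2500 = -691.2500
edge 1: (4.5,16)→(9.5,5.5)  cross = 4.5·5.5 − 9.5·16 = -127.2500; (r_i+r_j)·cross = 14·-127.2500 = -1781.5000
edge 2: (9.5,5.5)→(11,7.5)  cross = 9.5·7.5 − 11·5.5 = 10.7500; (r_i+r_j)·cross = 20.5·10.7500 = 220.3750
edge 3: (11,7.5)→(13.5,16.5)  cross = 11·16.5 − 13.5·7.5 = 80.2500; (r_i+r_j)·cross = 24.5·80.2500 = 1966.1250
edge 4: (13.5,16.5)→(11.5,32)  cross = 13.5·32 − 11.5·16.5 = 242.2500; (r_i+r_j)·cross = 25·242.2500 = 6056.2500
edge 5: (11.5,32)→(2,34)  cross = 11.5·34 − 2·32 = 327.0000; (r_i+r_j)·cross = 13.5·327.0000 = 4414.5000
edge 6: (2,34)→(0.5,32.5)  cross = 2·32.5 − 0.5·34 = 48.0000; (r_i+r_j)·cross = 2.5·48.0000 = 120.0000
Σcross = 442.7500 → A = |Σcross|/2 = 221.3750 mm²
Σ(r_i+r_j)·cross = 10304.5000 → first moment M = |Σ|/6 = 1717.4167
R_c = M/A = 1717.4167/221.3750 = 7.7580 mm
θ = 355° = 6.195919 rad
V = θ·R_c·A = 6.195919·7.7580·221.3750 = 10640.974 mm³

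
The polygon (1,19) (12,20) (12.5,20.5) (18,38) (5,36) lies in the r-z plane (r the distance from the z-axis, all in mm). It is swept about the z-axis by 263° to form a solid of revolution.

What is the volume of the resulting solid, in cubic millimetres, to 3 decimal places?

Profile (r,z), 5 vertices: (1,19) (12,20) (12.5,20.5) (18,38) (5,36)
edge 0: (1,19)→(12,20)  cross = 1·20 − 12·19 = -208.0000; (r_i+r_j)·cross = 13·-208.0000 = -2704.0000
edge 1: (12,20)→(12.5,20.5)  cross = 12·20.5 − 12.5·20 = -4.0000; (r_i+r_j)·cross = 24.5·-4.0000 = -98.0000
edge 2: (12.5,20.5)→(18,38)  cross = 12.5·38 − 18·20.5 = 106.0000; (r_i+r_j)·cross = 30.5·106.0000 = 3233.0000
edge 3: (18,38)→(5,36)  cross = 18·36 − 5·38 = 458.0000; (r_i+r_j)·cross = 23·458.0000 = 10534.0000
edge 4: (5,36)→(1,19)  cross = 5·19 − 1·36 = 59.0000; (r_i+r_j)·cross = 6·59.0000 = 354.0000
Σcross = 411.0000 → A = |Σcross|/2 = 205.5000 mm²
Σ(r_i+r_j)·cross = 11319.0000 → first moment M = |Σ|/6 = 1886.5000
R_c = M/A = 1886.5000/205.5000 = 9.1800 mm
θ = 263° = 4.590216 rad
V = θ·R_c·A = 4.590216·9.1800·205.5000 = 8659.442 mm³

Volume = 8659.442 mm³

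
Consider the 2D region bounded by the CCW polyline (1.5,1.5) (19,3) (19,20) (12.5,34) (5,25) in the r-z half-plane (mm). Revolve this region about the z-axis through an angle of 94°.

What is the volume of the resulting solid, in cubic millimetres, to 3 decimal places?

Profile (r,z), 5 vertices: (1.5,1.5) (19,3) (19,20) (12.5,34) (5,25)
edge 0: (1.5,1.5)→(19,3)  cross = 1.5·3 − 19·1.5 = -24.0000; (r_i+r_j)·cross = 20.5·-24.0000 = -492.0000
edge 1: (19,3)→(19,20)  cross = 19·20 − 19·3 = 323.0000; (r_i+r_j)·cross = 38·323.0000 = 12274.0000
edge 2: (19,20)→(12.5,34)  cross = 19·34 − 12.5·20 = 396.0000; (r_i+r_j)·cross = 31.5·396.0000 = 12474.0000
edge 3: (12.5,34)→(5,25)  cross = 12.5·25 − 5·34 = 142.5000; (r_i+r_j)·cross = 17.5·142.5000 = 2493.7500
edge 4: (5,25)→(1.5,1.5)  cross = 5·1.5 − 1.5·25 = -30.0000; (r_i+r_j)·cross = 6.5·-30.0000 = -195.0000
Σcross = 807.5000 → A = |Σcross|/2 = 403.7500 mm²
Σ(r_i+r_j)·cross = 26554.7500 → first moment M = |Σ|/6 = 4425.7917
R_c = M/A = 4425.7917/403.7500 = 10.9617 mm
θ = 94° = 1.640609 rad
V = θ·R_c·A = 1.640609·10.9617·403.7500 = 7260.996 mm³

Volume = 7260.996 mm³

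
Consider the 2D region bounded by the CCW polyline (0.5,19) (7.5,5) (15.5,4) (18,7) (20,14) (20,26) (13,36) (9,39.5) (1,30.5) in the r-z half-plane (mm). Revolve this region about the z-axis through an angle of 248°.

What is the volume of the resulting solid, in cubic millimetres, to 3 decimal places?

Volume = 23082.634 mm³

Profile (r,z), 9 vertices: (0.5,19) (7.5,5) (15.5,4) (18,7) (20,14) (20,26) (13,36) (9,39.5) (1,30.5)
edge 0: (0.5,19)→(7.5,5)  cross = 0.5·5 − 7.5·19 = -140.0000; (r_i+r_j)·cross = 8·-140.0000 = -1120.0000
edge 1: (7.5,5)→(15.5,4)  cross = 7.5·4 − 15.5·5 = -47.5000; (r_i+r_j)·cross = 23·-47.5000 = -1092.5000
edge 2: (15.5,4)→(18,7)  cross = 15.5·7 − 18·4 = 36.5000; (r_i+r_j)·cross = 33.5·36.5000 = 1222.7500
edge 3: (18,7)→(20,14)  cross = 18·14 − 20·7 = 112.0000; (r_i+r_j)·cross = 38·112.0000 = 4256.0000
edge 4: (20,14)→(20,26)  cross = 20·26 − 20·14 = 240.0000; (r_i+r_j)·cross = 40·240.0000 = 9600.0000
edge 5: (20,26)→(13,36)  cross = 20·36 − 13·26 = 382.0000; (r_i+r_j)·cross = 33·382.0000 = 12606.0000
edge 6: (13,36)→(9,39.5)  cross = 13·39.5 − 9·36 = 189.5000; (r_i+r_j)·cross = 22·189.5000 = 4169.0000
edge 7: (9,39.5)→(1,30.5)  cross = 9·30.5 − 1·39.5 = 235.0000; (r_i+r_j)·cross = 10·235.0000 = 2350.0000
edge 8: (1,30.5)→(0.5,19)  cross = 1·19 − 0.5·30.5 = 3.7500; (r_i+r_j)·cross = 1.5·3.7500 = 5.6250
Σcross = 1011.2500 → A = |Σcross|/2 = 505.6250 mm²
Σ(r_i+r_j)·cross = 31996.8750 → first moment M = |Σ|/6 = 5332.8125
R_c = M/A = 5332.8125/505.6250 = 10.5470 mm
θ = 248° = 4.328417 rad
V = θ·R_c·A = 4.328417·10.5470·505.6250 = 23082.634 mm³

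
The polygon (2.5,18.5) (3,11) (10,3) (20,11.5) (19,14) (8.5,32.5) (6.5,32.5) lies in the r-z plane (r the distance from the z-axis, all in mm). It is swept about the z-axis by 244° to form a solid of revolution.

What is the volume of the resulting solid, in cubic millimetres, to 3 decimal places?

Profile (r,z), 7 vertices: (2.5,18.5) (3,11) (10,3) (20,11.5) (19,14) (8.5,32.5) (6.5,32.5)
edge 0: (2.5,18.5)→(3,11)  cross = 2.5·11 − 3·18.5 = -28.0000; (r_i+r_j)·cross = 5.5·-28.0000 = -154.0000
edge 1: (3,11)→(10,3)  cross = 3·3 − 10·11 = -101.0000; (r_i+r_j)·cross = 13·-101.0000 = -1313.0000
edge 2: (10,3)→(20,11.5)  cross = 10·11.5 − 20·3 = 55.0000; (r_i+r_j)·cross = 30·55.0000 = 1650.0000
edge 3: (20,11.5)→(19,14)  cross = 20·14 − 19·11.5 = 61.5000; (r_i+r_j)·cross = 39·61.5000 = 2398.5000
edge 4: (19,14)→(8.5,32.5)  cross = 19·32.5 − 8.5·14 = 498.5000; (r_i+r_j)·cross = 27.5·498.5000 = 13708.7500
edge 5: (8.5,32.5)→(6.5,32.5)  cross = 8.5·32.5 − 6.5·32.5 = 65.0000; (r_i+r_j)·cross = 15·65.0000 = 975.0000
edge 6: (6.5,32.5)→(2.5,18.5)  cross = 6.5·18.5 − 2.5·32.5 = 39.0000; (r_i+r_j)·cross = 9·39.0000 = 351.0000
Σcross = 590.0000 → A = |Σcross|/2 = 295.0000 mm²
Σ(r_i+r_j)·cross = 17616.2500 → first moment M = |Σ|/6 = 2936.0417
R_c = M/A = 2936.0417/295.0000 = 9.9527 mm
θ = 244° = 4.258603 rad
V = θ·R_c·A = 4.258603·9.9527·295.0000 = 12503.437 mm³

Volume = 12503.437 mm³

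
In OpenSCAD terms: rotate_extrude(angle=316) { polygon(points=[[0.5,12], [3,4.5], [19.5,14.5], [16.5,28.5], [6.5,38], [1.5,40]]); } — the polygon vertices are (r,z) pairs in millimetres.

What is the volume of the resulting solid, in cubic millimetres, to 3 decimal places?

Profile (r,z), 6 vertices: (0.5,12) (3,4.5) (19.5,14.5) (16.5,28.5) (6.5,38) (1.5,40)
edge 0: (0.5,12)→(3,4.5)  cross = 0.5·4.5 − 3·12 = -33.7500; (r_i+r_j)·cross = 3.5·-33.7500 = -118.1250
edge 1: (3,4.5)→(19.5,14.5)  cross = 3·14.5 − 19.5·4.5 = -44.2500; (r_i+r_j)·cross = 22.5·-44.2500 = -995.6250
edge 2: (19.5,14.5)→(16.5,28.5)  cross = 19.5·28.5 − 16.5·14.5 = 316.5000; (r_i+r_j)·cross = 36·316.5000 = 11394.0000
edge 3: (16.5,28.5)→(6.5,38)  cross = 16.5·38 − 6.5·28.5 = 441.7500; (r_i+r_j)·cross = 23·441.7500 = 10160.2500
edge 4: (6.5,38)→(1.5,40)  cross = 6.5·40 − 1.5·38 = 203.0000; (r_i+r_j)·cross = 8·203.0000 = 1624.0000
edge 5: (1.5,40)→(0.5,12)  cross = 1.5·12 − 0.5·40 = -2.0000; (r_i+r_j)·cross = 2·-2.0000 = -4.0000
Σcross = 881.2500 → A = |Σcross|/2 = 440.6250 mm²
Σ(r_i+r_j)·cross = 22060.5000 → first moment M = |Σ|/6 = 3676.7500
R_c = M/A = 3676.7500/440.6250 = 8.3444 mm
θ = 316° = 5.515240 rad
V = θ·R_c·A = 5.515240·8.3444·440.6250 = 20278.160 mm³

Volume = 20278.160 mm³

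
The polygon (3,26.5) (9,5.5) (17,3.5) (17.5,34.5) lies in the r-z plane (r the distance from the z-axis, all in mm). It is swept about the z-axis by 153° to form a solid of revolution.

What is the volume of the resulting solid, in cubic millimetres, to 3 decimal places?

Volume = 9448.713 mm³

Profile (r,z), 4 vertices: (3,26.5) (9,5.5) (17,3.5) (17.5,34.5)
edge 0: (3,26.5)→(9,5.5)  cross = 3·5.5 − 9·26.5 = -222.0000; (r_i+r_j)·cross = 12·-222.0000 = -2664.0000
edge 1: (9,5.5)→(17,3.5)  cross = 9·3.5 − 17·5.5 = -62.0000; (r_i+r_j)·cross = 26·-62.0000 = -1612.0000
edge 2: (17,3.5)→(17.5,34.5)  cross = 17·34.5 − 17.5·3.5 = 525.2500; (r_i+r_j)·cross = 34.5·525.2500 = 18121.1250
edge 3: (17.5,34.5)→(3,26.5)  cross = 17.5·26.5 − 3·34.5 = 360.2500; (r_i+r_j)·cross = 20.5·360.2500 = 7385.1250
Σcross = 601.5000 → A = |Σcross|/2 = 300.7500 mm²
Σ(r_i+r_j)·cross = 21230.2500 → first moment M = |Σ|/6 = 3538.3750
R_c = M/A = 3538.3750/300.7500 = 11.7652 mm
θ = 153° = 2.670354 rad
V = θ·R_c·A = 2.670354·11.7652·300.7500 = 9448.713 mm³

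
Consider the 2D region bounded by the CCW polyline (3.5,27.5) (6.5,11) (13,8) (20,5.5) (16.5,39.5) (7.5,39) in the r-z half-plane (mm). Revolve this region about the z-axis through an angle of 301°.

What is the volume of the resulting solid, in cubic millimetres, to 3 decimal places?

Profile (r,z), 6 vertices: (3.5,27.5) (6.5,11) (13,8) (20,5.5) (16.5,39.5) (7.5,39)
edge 0: (3.5,27.5)→(6.5,11)  cross = 3.5·11 − 6.5·27.5 = -140.2500; (r_i+r_j)·cross = 10·-140.2500 = -1402.5000
edge 1: (6.5,11)→(13,8)  cross = 6.5·8 − 13·11 = -91.0000; (r_i+r_j)·cross = 19.5·-91.0000 = -1774.5000
edge 2: (13,8)→(20,5.5)  cross = 13·5.5 − 20·8 = -88.5000; (r_i+r_j)·cross = 33·-88.5000 = -2920.5000
edge 3: (20,5.5)→(16.5,39.5)  cross = 20·39.5 − 16.5·5.5 = 699.2500; (r_i+r_j)·cross = 36.5·699.2500 = 25522.6250
edge 4: (16.5,39.5)→(7.5,39)  cross = 16.5·39 − 7.5·39.5 = 347.2500; (r_i+r_j)·cross = 24·347.2500 = 8334.0000
edge 5: (7.5,39)→(3.5,27.5)  cross = 7.5·27.5 − 3.5·39 = 69.7500; (r_i+r_j)·cross = 11·69.7500 = 767.2500
Σcross = 796.5000 → A = |Σcross|/2 = 398.2500 mm²
Σ(r_i+r_j)·cross = 28526.3750 → first moment M = |Σ|/6 = 4754.3958
R_c = M/A = 4754.3958/398.2500 = 11.9382 mm
θ = 301° = 5.253441 rad
V = θ·R_c·A = 5.253441·11.9382·398.2500 = 24976.938 mm³

Volume = 24976.938 mm³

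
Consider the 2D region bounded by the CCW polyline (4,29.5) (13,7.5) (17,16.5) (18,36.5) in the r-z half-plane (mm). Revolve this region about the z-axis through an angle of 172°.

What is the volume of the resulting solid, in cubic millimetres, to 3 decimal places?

Profile (r,z), 4 vertices: (4,29.5) (13,7.5) (17,16.5) (18,36.5)
edge 0: (4,29.5)→(13,7.5)  cross = 4·7.5 − 13·29.5 = -353.5000; (r_i+r_j)·cross = 17·-353.5000 = -6009.5000
edge 1: (13,7.5)→(17,16.5)  cross = 13·16.5 − 17·7.5 = 87.0000; (r_i+r_j)·cross = 30·87.0000 = 2610.0000
edge 2: (17,16.5)→(18,36.5)  cross = 17·36.5 − 18·16.5 = 323.5000; (r_i+r_j)·cross = 35·323.5000 = 11322.5000
edge 3: (18,36.5)→(4,29.5)  cross = 18·29.5 − 4·36.5 = 385.0000; (r_i+r_j)·cross = 22·385.0000 = 8470.0000
Σcross = 442.0000 → A = |Σcross|/2 = 221.0000 mm²
Σ(r_i+r_j)·cross = 16393.0000 → first moment M = |Σ|/6 = 2732.1667
R_c = M/A = 2732.1667/221.0000 = 12.3627 mm
θ = 172° = 3.001966 rad
V = θ·R_c·A = 3.001966·12.3627·221.0000 = 8201.872 mm³

Volume = 8201.872 mm³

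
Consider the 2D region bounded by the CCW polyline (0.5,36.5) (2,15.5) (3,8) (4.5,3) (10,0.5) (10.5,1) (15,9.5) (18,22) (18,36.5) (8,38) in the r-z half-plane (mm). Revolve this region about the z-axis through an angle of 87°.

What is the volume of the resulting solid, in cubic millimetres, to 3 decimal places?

Volume = 7210.928 mm³

Profile (r,z), 10 vertices: (0.5,36.5) (2,15.5) (3,8) (4.5,3) (10,0.5) (10.5,1) (15,9.5) (18,22) (18,36.5) (8,38)
edge 0: (0.5,36.5)→(2,15.5)  cross = 0.5·15.5 − 2·36.5 = -65.2500; (r_i+r_j)·cross = 2.5·-65.2500 = -163.1250
edge 1: (2,15.5)→(3,8)  cross = 2·8 − 3·15.5 = -30.5000; (r_i+r_j)·cross = 5·-30.5000 = -152.5000
edge 2: (3,8)→(4.5,3)  cross = 3·3 − 4.5·8 = -27.0000; (r_i+r_j)·cross = 7.5·-27.0000 = -202.5000
edge 3: (4.5,3)→(10,0.5)  cross = 4.5·0.5 − 10·3 = -27.7500; (r_i+r_j)·cross = 14.5·-27.7500 = -402.3750
edge 4: (10,0.5)→(10.5,1)  cross = 10·1 − 10.5·0.5 = 4.7500; (r_i+r_j)·cross = 20.5·4.7500 = 97.3750
edge 5: (10.5,1)→(15,9.5)  cross = 10.5·9.5 − 15·1 = 84.7500; (r_i+r_j)·cross = 25.5·84.7500 = 2161.1250
edge 6: (15,9.5)→(18,22)  cross = 15·22 − 18·9.5 = 159.0000; (r_i+r_j)·cross = 33·159.0000 = 5247.0000
edge 7: (18,22)→(18,36.5)  cross = 18·36.5 − 18·22 = 261.0000; (r_i+r_j)·cross = 36·261.0000 = 9396.0000
edge 8: (18,36.5)→(8,38)  cross = 18·38 − 8·36.5 = 392.0000; (r_i+r_j)·cross = 26·392.0000 = 10192.0000
edge 9: (8,38)→(0.5,36.5)  cross = 8·36.5 − 0.5·38 = 273.0000; (r_i+r_j)·cross = 8.5·273.0000 = 2320.5000
Σcross = 1024.0000 → A = |Σcross|/2 = 512.0000 mm²
Σ(r_i+r_j)·cross = 28493.5000 → first moment M = |Σ|/6 = 4748.9167
R_c = M/A = 4748.9167/512.0000 = 9.2752 mm
θ = 87° = 1.518436 rad
V = θ·R_c·A = 1.518436·9.2752·512.0000 = 7210.928 mm³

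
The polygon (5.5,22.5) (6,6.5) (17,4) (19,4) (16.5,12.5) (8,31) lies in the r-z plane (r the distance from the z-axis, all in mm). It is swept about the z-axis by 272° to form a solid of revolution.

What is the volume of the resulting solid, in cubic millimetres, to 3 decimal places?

Profile (r,z), 6 vertices: (5.5,22.5) (6,6.5) (17,4) (19,4) (16.5,12.5) (8,31)
edge 0: (5.5,22.5)→(6,6.5)  cross = 5.5·6.5 − 6·22.5 = -99.2500; (r_i+r_j)·cross = 11.5·-99.2500 = -1141.3750
edge 1: (6,6.5)→(17,4)  cross = 6·4 − 17·6.5 = -86.5000; (r_i+r_j)·cross = 23·-86.5000 = -1989.5000
edge 2: (17,4)→(19,4)  cross = 17·4 − 19·4 = -8.0000; (r_i+r_j)·cross = 36·-8.0000 = -288.0000
edge 3: (19,4)→(16.5,12.5)  cross = 19·12.5 − 16.5·4 = 171.5000; (r_i+r_j)·cross = 35.5·171.5000 = 6088.2500
edge 4: (16.5,12.5)→(8,31)  cross = 16.5·31 − 8·12.5 = 411.5000; (r_i+r_j)·cross = 24.5·411.5000 = 10081.7500
edge 5: (8,31)→(5.5,22.5)  cross = 8·22.5 − 5.5·31 = 9.5000; (r_i+r_j)·cross = 13.5·9.5000 = 128.2500
Σcross = 398.7500 → A = |Σcross|/2 = 199.3750 mm²
Σ(r_i+r_j)·cross = 12879.3750 → first moment M = |Σ|/6 = 2146.5625
R_c = M/A = 2146.5625/199.3750 = 10.7665 mm
θ = 272° = 4.747296 rad
V = θ·R_c·A = 4.747296·10.7665·199.3750 = 10190.367 mm³

Volume = 10190.367 mm³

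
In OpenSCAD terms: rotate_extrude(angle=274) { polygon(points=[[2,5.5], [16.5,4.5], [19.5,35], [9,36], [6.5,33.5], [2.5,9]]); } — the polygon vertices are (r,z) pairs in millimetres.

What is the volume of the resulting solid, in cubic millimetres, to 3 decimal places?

Profile (r,z), 6 vertices: (2,5.5) (16.5,4.5) (19.5,35) (9,36) (6.5,33.5) (2.5,9)
edge 0: (2,5.5)→(16.5,4.5)  cross = 2·4.5 − 16.5·5.5 = -81.7500; (r_i+r_j)·cross = 18.5·-81.7500 = -1512.3750
edge 1: (16.5,4.5)→(19.5,35)  cross = 16.5·35 − 19.5·4.5 = 489.7500; (r_i+r_j)·cross = 36·489.7500 = 17631.0000
edge 2: (19.5,35)→(9,36)  cross = 19.5·36 − 9·35 = 387.0000; (r_i+r_j)·cross = 28.5·387.0000 = 11029.5000
edge 3: (9,36)→(6.5,33.5)  cross = 9·33.5 − 6.5·36 = 67.5000; (r_i+r_j)·cross = 15.5·67.5000 = 1046.2500
edge 4: (6.5,33.5)→(2.5,9)  cross = 6.5·9 − 2.5·33.5 = -25.2500; (r_i+r_j)·cross = 9·-25.2500 = -227.2500
edge 5: (2.5,9)→(2,5.5)  cross = 2.5·5.5 − 2·9 = -4.2500; (r_i+r_j)·cross = 4.5·-4.2500 = -19.1250
Σcross = 833.0000 → A = |Σcross|/2 = 416.5000 mm²
Σ(r_i+r_j)·cross = 27948.0000 → first moment M = |Σ|/6 = 4658.0000
R_c = M/A = 4658.0000/416.5000 = 11.1837 mm
θ = 274° = 4.782202 rad
V = θ·R_c·A = 4.782202·11.1837·416.5000 = 22275.498 mm³

Volume = 22275.498 mm³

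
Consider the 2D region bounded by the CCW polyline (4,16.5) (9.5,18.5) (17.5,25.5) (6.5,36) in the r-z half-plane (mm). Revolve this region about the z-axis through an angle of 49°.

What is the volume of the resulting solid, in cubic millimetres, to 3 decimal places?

Volume = 1060.248 mm³

Profile (r,z), 4 vertices: (4,16.5) (9.5,18.5) (17.5,25.5) (6.5,36)
edge 0: (4,16.5)→(9.5,18.5)  cross = 4·18.5 − 9.5·16.5 = -82.7500; (r_i+r_j)·cross = 13.5·-82.7500 = -1117.1250
edge 1: (9.5,18.5)→(17.5,25.5)  cross = 9.5·25.5 − 17.5·18.5 = -81.5000; (r_i+r_j)·cross = 27·-81.5000 = -2200.5000
edge 2: (17.5,25.5)→(6.5,36)  cross = 17.5·36 − 6.5·25.5 = 464.2500; (r_i+r_j)·cross = 24·464.2500 = 11142.0000
edge 3: (6.5,36)→(4,16.5)  cross = 6.5·16.5 − 4·36 = -36.7500; (r_i+r_j)·cross = 10.5·-36.7500 = -385.8750
Σcross = 263.2500 → A = |Σcross|/2 = 131.6250 mm²
Σ(r_i+r_j)·cross = 7438.5000 → first moment M = |Σ|/6 = 1239.7500
R_c = M/A = 1239.7500/131.6250 = 9.4188 mm
θ = 49° = 0.855211 rad
V = θ·R_c·A = 0.855211·9.4188·131.6250 = 1060.248 mm³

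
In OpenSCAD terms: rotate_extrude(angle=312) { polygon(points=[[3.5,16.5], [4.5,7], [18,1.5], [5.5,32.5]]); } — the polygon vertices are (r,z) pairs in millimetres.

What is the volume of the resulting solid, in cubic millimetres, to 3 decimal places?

Profile (r,z), 4 vertices: (3.5,16.5) (4.5,7) (18,1.5) (5.5,32.5)
edge 0: (3.5,16.5)→(4.5,7)  cross = 3.5·7 − 4.5·16.5 = -49.7500; (r_i+r_j)·cross = 8·-49.7500 = -398.0000
edge 1: (4.5,7)→(18,1.5)  cross = 4.5·1.5 − 18·7 = -119.2500; (r_i+r_j)·cross = 22.5·-119.2500 = -2683.1250
edge 2: (18,1.5)→(5.5,32.5)  cross = 18·32.5 − 5.5·1.5 = 576.7500; (r_i+r_j)·cross = 23.5·576.7500 = 13553.6250
edge 3: (5.5,32.5)→(3.5,16.5)  cross = 5.5·16.5 − 3.5·32.5 = -23.0000; (r_i+r_j)·cross = 9·-23.0000 = -207.0000
Σcross = 384.7500 → A = |Σcross|/2 = 192.3750 mm²
Σ(r_i+r_j)·cross = 10265.5000 → first moment M = |Σ|/6 = 1710.9167
R_c = M/A = 1710.9167/192.3750 = 8.8937 mm
θ = 312° = 5.445427 rad
V = θ·R_c·A = 5.445427·8.8937·192.3750 = 9316.672 mm³

Volume = 9316.672 mm³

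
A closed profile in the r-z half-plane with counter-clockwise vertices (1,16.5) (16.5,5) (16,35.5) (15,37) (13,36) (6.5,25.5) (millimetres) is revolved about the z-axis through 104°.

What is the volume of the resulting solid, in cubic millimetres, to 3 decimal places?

Profile (r,z), 6 vertices: (1,16.5) (16.5,5) (16,35.5) (15,37) (13,36) (6.5,25.5)
edge 0: (1,16.5)→(16.5,5)  cross = 1·5 − 16.5·16.5 = -267.2500; (r_i+r_j)·cross = 17.5·-267.2500 = -4676.8750
edge 1: (16.5,5)→(16,35.5)  cross = 16.5·35.5 − 16·5 = 505.7500; (r_i+r_j)·cross = 32.5·505.7500 = 16436.8750
edge 2: (16,35.5)→(15,37)  cross = 16·37 − 15·35.5 = 59.5000; (r_i+r_j)·cross = 31·59.5000 = 1844.5000
edge 3: (15,37)→(13,36)  cross = 15·36 − 13·37 = 59.0000; (r_i+r_j)·cross = 28·59.0000 = 1652.0000
edge 4: (13,36)→(6.5,25.5)  cross = 13·25.5 − 6.5·36 = 97.5000; (r_i+r_j)·cross = 19.5·97.5000 = 1901.2500
edge 5: (6.5,25.5)→(1,16.5)  cross = 6.5·16.5 − 1·25.5 = 81.7500; (r_i+r_j)·cross = 7.5·81.7500 = 613.1250
Σcross = 536.2500 → A = |Σcross|/2 = 268.1250 mm²
Σ(r_i+r_j)·cross = 17770.8750 → first moment M = |Σ|/6 = 2961.8125
R_c = M/A = 2961.8125/268.1250 = 11.0464 mm
θ = 104° = 1.815142 rad
V = θ·R_c·A = 1.815142·11.0464·268.1250 = 5376.112 mm³

Volume = 5376.112 mm³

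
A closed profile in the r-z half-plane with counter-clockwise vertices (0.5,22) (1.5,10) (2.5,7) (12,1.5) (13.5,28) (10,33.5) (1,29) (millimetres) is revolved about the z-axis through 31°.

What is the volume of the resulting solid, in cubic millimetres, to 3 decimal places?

Profile (r,z), 7 vertices: (0.5,22) (1.5,10) (2.5,7) (12,1.5) (13.5,28) (10,33.5) (1,29)
edge 0: (0.5,22)→(1.5,10)  cross = 0.5·10 − 1.5·22 = -28.0000; (r_i+r_j)·cross = 2·-28.0000 = -56.0000
edge 1: (1.5,10)→(2.5,7)  cross = 1.5·7 − 2.5·10 = -14.5000; (r_i+r_j)·cross = 4·-14.5000 = -58.0000
edge 2: (2.5,7)→(12,1.5)  cross = 2.5·1.5 − 12·7 = -80.2500; (r_i+r_j)·cross = 14.5·-80.2500 = -1163.6250
edge 3: (12,1.5)→(13.5,28)  cross = 12·28 − 13.5·1.5 = 315.7500; (r_i+r_j)·cross = 25.5·315.7500 = 8051.6250
edge 4: (13.5,28)→(10,33.5)  cross = 13.5·33.5 − 10·28 = 172.2500; (r_i+r_j)·cross = 23.5·172.2500 = 4047.8750
edge 5: (10,33.5)→(1,29)  cross = 10·29 − 1·33.5 = 256.5000; (r_i+r_j)·cross = 11·256.5000 = 2821.5000
edge 6: (1,29)→(0.5,22)  cross = 1·22 − 0.5·29 = 7.5000; (r_i+r_j)·cross = 1.5·7.5000 = 11.2500
Σcross = 629.2500 → A = |Σcross|/2 = 314.6250 mm²
Σ(r_i+r_j)·cross = 13654.6250 → first moment M = |Σ|/6 = 2275.7708
R_c = M/A = 2275.7708/314.6250 = 7.2333 mm
θ = 31° = 0.541052 rad
V = θ·R_c·A = 0.541052·7.2333·314.6250 = 1231.311 mm³

Volume = 1231.311 mm³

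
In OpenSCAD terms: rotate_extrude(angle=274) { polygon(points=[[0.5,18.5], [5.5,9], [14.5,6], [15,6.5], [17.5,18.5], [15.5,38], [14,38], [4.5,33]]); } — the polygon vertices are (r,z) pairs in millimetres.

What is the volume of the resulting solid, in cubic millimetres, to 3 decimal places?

Profile (r,z), 8 vertices: (0.5,18.5) (5.5,9) (14.5,6) (15,6.5) (17.5,18.5) (15.5,38) (14,38) (4.5,33)
edge 0: (0.5,18.5)→(5.5,9)  cross = 0.5·9 − 5.5·18.5 = -97.2500; (r_i+r_j)·cross = 6·-97.2500 = -583.5000
edge 1: (5.5,9)→(14.5,6)  cross = 5.5·6 − 14.5·9 = -97.5000; (r_i+r_j)·cross = 20·-97.5000 = -1950.0000
edge 2: (14.5,6)→(15,6.5)  cross = 14.5·6.5 − 15·6 = 4.2500; (r_i+r_j)·cross = 29.5·4.2500 = 125.3750
edge 3: (15,6.5)→(17.5,18.5)  cross = 15·18.5 − 17.5·6.5 = 163.7500; (r_i+r_j)·cross = 32.5·163.7500 = 5321.8750
edge 4: (17.5,18.5)→(15.5,38)  cross = 17.5·38 − 15.5·18.5 = 378.2500; (r_i+r_j)·cross = 33·378.2500 = 12482.2500
edge 5: (15.5,38)→(14,38)  cross = 15.5·38 − 14·38 = 57.0000; (r_i+r_j)·cross = 29.5·57.0000 = 1681.5000
edge 6: (14,38)→(4.5,33)  cross = 14·33 − 4.5·38 = 291.0000; (r_i+r_j)·cross = 18.5·291.0000 = 5383.5000
edge 7: (4.5,33)→(0.5,18.5)  cross = 4.5·18.5 − 0.5·33 = 66.7500; (r_i+r_j)·cross = 5·66.7500 = 333.7500
Σcross = 766.2500 → A = |Σcross|/2 = 383.1250 mm²
Σ(r_i+r_j)·cross = 22794.7500 → first moment M = |Σ|/6 = 3799.1250
R_c = M/A = 3799.1250/383.1250 = 9.9162 mm
θ = 274° = 4.782202 rad
V = θ·R_c·A = 4.782202·9.9162·383.1250 = 18168.184 mm³

Volume = 18168.184 mm³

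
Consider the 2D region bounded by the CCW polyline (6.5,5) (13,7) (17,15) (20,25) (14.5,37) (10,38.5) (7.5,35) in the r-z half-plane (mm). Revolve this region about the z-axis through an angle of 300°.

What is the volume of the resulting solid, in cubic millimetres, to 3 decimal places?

Volume = 19698.222 mm³

Profile (r,z), 7 vertices: (6.5,5) (13,7) (17,15) (20,25) (14.5,37) (10,38.5) (7.5,35)
edge 0: (6.5,5)→(13,7)  cross = 6.5·7 − 13·5 = -19.5000; (r_i+r_j)·cross = 19.5·-19.5000 = -380.2500
edge 1: (13,7)→(17,15)  cross = 13·15 − 17·7 = 76.0000; (r_i+r_j)·cross = 30·76.0000 = 2280.0000
edge 2: (17,15)→(20,25)  cross = 17·25 − 20·15 = 125.0000; (r_i+r_j)·cross = 37·125.0000 = 4625.0000
edge 3: (20,25)→(14.5,37)  cross = 20·37 − 14.5·25 = 377.5000; (r_i+r_j)·cross = 34.5·377.5000 = 13023.7500
edge 4: (14.5,37)→(10,38.5)  cross = 14.5·38.5 − 10·37 = 188.2500; (r_i+r_j)·cross = 24.5·188.2500 = 4612.1250
edge 5: (10,38.5)→(7.5,35)  cross = 10·35 − 7.5·38.5 = 61.2500; (r_i+r_j)·cross = 17.5·61.2500 = 1071.8750
edge 6: (7.5,35)→(6.5,5)  cross = 7.5·5 − 6.5·35 = -190.0000; (r_i+r_j)·cross = 14·-190.0000 = -2660.0000
Σcross = 618.5000 → A = |Σcross|/2 = 309.2500 mm²
Σ(r_i+r_j)·cross = 22572.5000 → first moment M = |Σ|/6 = 3762.0833
R_c = M/A = 3762.0833/309.2500 = 12.1652 mm
θ = 300° = 5.235988 rad
V = θ·R_c·A = 5.235988·12.1652·309.2500 = 19698.222 mm³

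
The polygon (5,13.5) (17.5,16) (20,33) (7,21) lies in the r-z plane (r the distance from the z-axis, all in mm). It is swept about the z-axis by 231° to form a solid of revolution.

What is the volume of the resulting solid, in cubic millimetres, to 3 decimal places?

Volume = 7470.508 mm³

Profile (r,z), 4 vertices: (5,13.5) (17.5,16) (20,33) (7,21)
edge 0: (5,13.5)→(17.5,16)  cross = 5·16 − 17.5·13.5 = -156.2500; (r_i+r_j)·cross = 22.5·-156.2500 = -3515.6250
edge 1: (17.5,16)→(20,33)  cross = 17.5·33 − 20·16 = 257.5000; (r_i+r_j)·cross = 37.5·257.5000 = 9656.2500
edge 2: (20,33)→(7,21)  cross = 20·21 − 7·33 = 189.0000; (r_i+r_j)·cross = 27·189.0000 = 5103.0000
edge 3: (7,21)→(5,13.5)  cross = 7·13.5 − 5·21 = -10.5000; (r_i+r_j)·cross = 12·-10.5000 = -126.0000
Σcross = 279.7500 → A = |Σcross|/2 = 139.8750 mm²
Σ(r_i+r_j)·cross = 11117.6250 → first moment M = |Σ|/6 = 1852.9375
R_c = M/A = 1852.9375/139.8750 = 13.2471 mm
θ = 231° = 4.031711 rad
V = θ·R_c·A = 4.031711·13.2471·139.8750 = 7470.508 mm³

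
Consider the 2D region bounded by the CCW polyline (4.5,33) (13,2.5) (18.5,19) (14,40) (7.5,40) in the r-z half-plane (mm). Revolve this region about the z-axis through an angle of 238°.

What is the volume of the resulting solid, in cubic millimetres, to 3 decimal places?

Profile (r,z), 5 vertices: (4.5,33) (13,2.5) (18.5,19) (14,40) (7.5,40)
edge 0: (4.5,33)→(13,2.5)  cross = 4.5·2.5 − 13·33 = -417.7500; (r_i+r_j)·cross = 17.5·-417.7500 = -7310.6250
edge 1: (13,2.5)→(18.5,19)  cross = 13·19 − 18.5·2.5 = 200.7500; (r_i+r_j)·cross = 31.5·200.7500 = 6323.6250
edge 2: (18.5,19)→(14,40)  cross = 18.5·40 − 14·19 = 474.0000; (r_i+r_j)·cross = 32.5·474.0000 = 15405.0000
edge 3: (14,40)→(7.5,40)  cross = 14·40 − 7.5·40 = 260.0000; (r_i+r_j)·cross = 21.5·260.0000 = 5590.0000
edge 4: (7.5,40)→(4.5,33)  cross = 7.5·33 − 4.5·40 = 67.5000; (r_i+r_j)·cross = 12·67.5000 = 810.0000
Σcross = 584.5000 → A = |Σcross|/2 = 292.2500 mm²
Σ(r_i+r_j)·cross = 20818.0000 → first moment M = |Σ|/6 = 3469.6667
R_c = M/A = 3469.6667/292.2500 = 11.8723 mm
θ = 238° = 4.153884 rad
V = θ·R_c·A = 4.153884·11.8723·292.2500 = 14412.592 mm³

Volume = 14412.592 mm³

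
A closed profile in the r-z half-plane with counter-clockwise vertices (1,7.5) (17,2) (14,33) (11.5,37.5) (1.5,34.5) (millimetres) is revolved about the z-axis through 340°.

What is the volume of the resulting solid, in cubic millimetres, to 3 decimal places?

Volume = 22097.301 mm³

Profile (r,z), 5 vertices: (1,7.5) (17,2) (14,33) (11.5,37.5) (1.5,34.5)
edge 0: (1,7.5)→(17,2)  cross = 1·2 − 17·7.5 = -125.5000; (r_i+r_j)·cross = 18·-125.5000 = -2259.0000
edge 1: (17,2)→(14,33)  cross = 17·33 − 14·2 = 533.0000; (r_i+r_j)·cross = 31·533.0000 = 16523.0000
edge 2: (14,33)→(11.5,37.5)  cross = 14·37.5 − 11.5·33 = 145.5000; (r_i+r_j)·cross = 25.5·145.5000 = 3710.2500
edge 3: (11.5,37.5)→(1.5,34.5)  cross = 11.5·34.5 − 1.5·37.5 = 340.5000; (r_i+r_j)·cross = 13·340.5000 = 4426.5000
edge 4: (1.5,34.5)→(1,7.5)  cross = 1.5·7.5 − 1·34.5 = -23.2500; (r_i+r_j)·cross = 2.5·-23.2500 = -58.1250
Σcross = 870.2500 → A = |Σcross|/2 = 435.1250 mm²
Σ(r_i+r_j)·cross = 22342.6250 → first moment M = |Σ|/6 = 3723.7708
R_c = M/A = 3723.7708/435.1250 = 8.5579 mm
θ = 340° = 5.934119 rad
V = θ·R_c·A = 5.934119·8.5579·435.1250 = 22097.301 mm³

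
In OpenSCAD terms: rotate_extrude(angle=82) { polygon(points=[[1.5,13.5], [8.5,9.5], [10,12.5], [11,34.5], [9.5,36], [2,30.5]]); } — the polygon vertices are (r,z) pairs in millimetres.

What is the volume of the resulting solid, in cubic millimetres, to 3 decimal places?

Volume = 1764.692 mm³

Profile (r,z), 6 vertices: (1.5,13.5) (8.5,9.5) (10,12.5) (11,34.5) (9.5,36) (2,30.5)
edge 0: (1.5,13.5)→(8.5,9.5)  cross = 1.5·9.5 − 8.5·13.5 = -100.5000; (r_i+r_j)·cross = 10·-100.5000 = -1005.0000
edge 1: (8.5,9.5)→(10,12.5)  cross = 8.5·12.5 − 10·9.5 = 11.2500; (r_i+r_j)·cross = 18.5·11.2500 = 208.1250
edge 2: (10,12.5)→(11,34.5)  cross = 10·34.5 − 11·12.5 = 207.5000; (r_i+r_j)·cross = 21·207.5000 = 4357.5000
edge 3: (11,34.5)→(9.5,36)  cross = 11·36 − 9.5·34.5 = 68.2500; (r_i+r_j)·cross = 20.5·68.2500 = 1399.1250
edge 4: (9.5,36)→(2,30.5)  cross = 9.5·30.5 − 2·36 = 217.7500; (r_i+r_j)·cross = 11.5·217.7500 = 2504.1250
edge 5: (2,30.5)→(1.5,13.5)  cross = 2·13.5 − 1.5·30.5 = -18.7500; (r_i+r_j)·cross = 3.5·-18.7500 = -65.6250
Σcross = 385.5000 → A = |Σcross|/2 = 192.7500 mm²
Σ(r_i+r_j)·cross = 7398.2500 → first moment M = |Σ|/6 = 1233.0417
R_c = M/A = 1233.0417/192.7500 = 6.3971 mm
θ = 82° = 1.431170 rad
V = θ·R_c·A = 1.431170·6.3971·192.7500 = 1764.692 mm³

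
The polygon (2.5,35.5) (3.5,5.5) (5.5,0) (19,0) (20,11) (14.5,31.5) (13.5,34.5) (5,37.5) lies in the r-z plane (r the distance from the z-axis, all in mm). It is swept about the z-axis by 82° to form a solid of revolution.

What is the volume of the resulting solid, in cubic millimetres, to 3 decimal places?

Volume = 7716.511 mm³

Profile (r,z), 8 vertices: (2.5,35.5) (3.5,5.5) (5.5,0) (19,0) (20,11) (14.5,31.5) (13.5,34.5) (5,37.5)
edge 0: (2.5,35.5)→(3.5,5.5)  cross = 2.5·5.5 − 3.5·35.5 = -110.5000; (r_i+r_j)·cross = 6·-110.5000 = -663.0000
edge 1: (3.5,5.5)→(5.5,0)  cross = 3.5·0 − 5.5·5.5 = -30.2500; (r_i+r_j)·cross = 9·-30.2500 = -272.2500
edge 2: (5.5,0)→(19,0)  cross = 5.5·0 − 19·0 = 0.0000; (r_i+r_j)·cross = 24.5·0.0000 = 0.0000
edge 3: (19,0)→(20,11)  cross = 19·11 − 20·0 = 209.0000; (r_i+r_j)·cross = 39·209.0000 = 8151.0000
edge 4: (20,11)→(14.5,31.5)  cross = 20·31.5 − 14.5·11 = 470.5000; (r_i+r_j)·cross = 34.5·470.5000 = 16232.2500
edge 5: (14.5,31.5)→(13.5,34.5)  cross = 14.5·34.5 − 13.5·31.5 = 75.0000; (r_i+r_j)·cross = 28·75.0000 = 2100.0000
edge 6: (13.5,34.5)→(5,37.5)  cross = 13.5·37.5 − 5·34.5 = 333.7500; (r_i+r_j)·cross = 18.5·333.7500 = 6174.3750
edge 7: (5,37.5)→(2.5,35.5)  cross = 5·35.5 − 2.5·37.5 = 83.7500; (r_i+r_j)·cross = 7.5·83.7500 = 628.1250
Σcross = 1031.2500 → A = |Σcross|/2 = 515.6250 mm²
Σ(r_i+r_j)·cross = 32350.5000 → first moment M = |Σ|/6 = 5391.7500
R_c = M/A = 5391.7500/515.6250 = 10.4567 mm
θ = 82° = 1.431170 rad
V = θ·R_c·A = 1.431170·10.4567·515.6250 = 7716.511 mm³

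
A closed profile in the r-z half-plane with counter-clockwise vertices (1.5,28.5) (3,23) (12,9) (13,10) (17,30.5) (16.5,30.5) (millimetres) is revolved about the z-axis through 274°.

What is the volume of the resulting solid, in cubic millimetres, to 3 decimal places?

Profile (r,z), 6 vertices: (1.5,28.5) (3,23) (12,9) (13,10) (17,30.5) (16.5,30.5)
edge 0: (1.5,28.5)→(3,23)  cross = 1.5·23 − 3·28.5 = -51.0000; (r_i+r_j)·cross = 4.5·-51.0000 = -229.5000
edge 1: (3,23)→(12,9)  cross = 3·9 − 12·23 = -249.0000; (r_i+r_j)·cross = 15·-249.0000 = -3735.0000
edge 2: (12,9)→(13,10)  cross = 12·10 − 13·9 = 3.0000; (r_i+r_j)·cross = 25·3.0000 = 75.0000
edge 3: (13,10)→(17,30.5)  cross = 13·30.5 − 17·10 = 226.5000; (r_i+r_j)·cross = 30·226.5000 = 6795.0000
edge 4: (17,30.5)→(16.5,30.5)  cross = 17·30.5 − 16.5·30.5 = 15.2500; (r_i+r_j)·cross = 33.5·15.2500 = 510.8750
edge 5: (16.5,30.5)→(1.5,28.5)  cross = 16.5·28.5 − 1.5·30.5 = 424.5000; (r_i+r_j)·cross = 18·424.5000 = 7641.0000
Σcross = 369.2500 → A = |Σcross|/2 = 184.6250 mm²
Σ(r_i+r_j)·cross = 11057.3750 → first moment M = |Σ|/6 = 1842.8958
R_c = M/A = 1842.8958/184.6250 = 9.9818 mm
θ = 274° = 4.782202 rad
V = θ·R_c·A = 4.782202·9.9818·184.6250 = 8813.100 mm³

Volume = 8813.100 mm³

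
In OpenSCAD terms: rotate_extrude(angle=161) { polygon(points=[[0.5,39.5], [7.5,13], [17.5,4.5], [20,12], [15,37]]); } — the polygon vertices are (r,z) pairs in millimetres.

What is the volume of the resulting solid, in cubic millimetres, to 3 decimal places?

Volume = 12099.423 mm³

Profile (r,z), 5 vertices: (0.5,39.5) (7.5,13) (17.5,4.5) (20,12) (15,37)
edge 0: (0.5,39.5)→(7.5,13)  cross = 0.5·13 − 7.5·39.5 = -289.7500; (r_i+r_j)·cross = 8·-289.7500 = -2318.0000
edge 1: (7.5,13)→(17.5,4.5)  cross = 7.5·4.5 − 17.5·13 = -193.7500; (r_i+r_j)·cross = 25·-193.7500 = -4843.7500
edge 2: (17.5,4.5)→(20,12)  cross = 17.5·12 − 20·4.5 = 120.0000; (r_i+r_j)·cross = 37.5·120.0000 = 4500.0000
edge 3: (20,12)→(15,37)  cross = 20·37 − 15·12 = 560.0000; (r_i+r_j)·cross = 35·560.0000 = 19600.0000
edge 4: (15,37)→(0.5,39.5)  cross = 15·39.5 − 0.5·37 = 574.0000; (r_i+r_j)·cross = 15.5·574.0000 = 8897.0000
Σcross = 770.5000 → A = |Σcross|/2 = 385.2500 mm²
Σ(r_i+r_j)·cross = 25835.2500 → first moment M = |Σ|/6 = 4305.8750
R_c = M/A = 4305.8750/385.2500 = 11.1768 mm
θ = 161° = 2.809980 rad
V = θ·R_c·A = 2.809980·11.1768·385.2500 = 12099.423 mm³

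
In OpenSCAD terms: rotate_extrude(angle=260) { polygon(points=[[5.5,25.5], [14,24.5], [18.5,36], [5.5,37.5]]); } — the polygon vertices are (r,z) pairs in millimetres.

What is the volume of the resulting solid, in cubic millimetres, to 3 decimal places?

Profile (r,z), 4 vertices: (5.5,25.5) (14,24.5) (18.5,36) (5.5,37.5)
edge 0: (5.5,25.5)→(14,24.5)  cross = 5.5·24.5 − 14·25.5 = -222.2500; (r_i+r_j)·cross = 19.5·-222.2500 = -4333.8750
edge 1: (14,24.5)→(18.5,36)  cross = 14·36 − 18.5·24.5 = 50.7500; (r_i+r_j)·cross = 32.5·50.7500 = 1649.3750
edge 2: (18.5,36)→(5.5,37.5)  cross = 18.5·37.5 − 5.5·36 = 495.7500; (r_i+r_j)·cross = 24·495.7500 = 11898.0000
edge 3: (5.5,37.5)→(5.5,25.5)  cross = 5.5·25.5 − 5.5·37.5 = -66.0000; (r_i+r_j)·cross = 11·-66.0000 = -726.0000
Σcross = 258.2500 → A = |Σcross|/2 = 129.1250 mm²
Σ(r_i+r_j)·cross = 8487.5000 → first moment M = |Σ|/6 = 1414.5833
R_c = M/A = 1414.5833/129.1250 = 10.9551 mm
θ = 260° = 4.537856 rad
V = θ·R_c·A = 4.537856·10.9551·129.1250 = 6419.176 mm³

Volume = 6419.176 mm³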